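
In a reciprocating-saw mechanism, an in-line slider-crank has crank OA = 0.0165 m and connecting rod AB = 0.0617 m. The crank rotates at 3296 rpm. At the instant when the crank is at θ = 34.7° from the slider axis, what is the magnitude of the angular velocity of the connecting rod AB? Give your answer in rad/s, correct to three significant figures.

ω = 345.2 rad/s (converted from 3296 rpm).
The rod makes angle φ with the slider axis where L sinφ = r sinθ; differentiating, L cosφ·φ̇ = r ω cosθ.
L cosφ = √(L² − r² sin²θ) = 0.060981 m.
|ω_rod| = r ω |cosθ| / √(L² − r² sin²θ) = 0.0165·345.2·0.82214/0.060981 = 76.781 rad/s.

76.8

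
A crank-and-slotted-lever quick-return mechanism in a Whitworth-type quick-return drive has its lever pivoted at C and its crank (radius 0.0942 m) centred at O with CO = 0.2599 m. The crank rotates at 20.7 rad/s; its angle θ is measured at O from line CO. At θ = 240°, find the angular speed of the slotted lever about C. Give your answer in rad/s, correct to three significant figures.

ω = 20.7 rad/s
Crank pin A relative to C: A = (d + r cosθ, r sinθ); lever angle φ = atan2(r sinθ, d + r cosθ).
Differentiating tanφ: φ̇ = rω(d cosθ + r)/(d² + r² + 2dr cosθ).
d² + r² + 2dr cosθ = |CA|² = 0.0519391 m²;  d cosθ + r = -0.03575 m.
|ω_lever| = |0.0942·20.7·-0.03575| / 0.0519391 = 1.3422 rad/s.

1.34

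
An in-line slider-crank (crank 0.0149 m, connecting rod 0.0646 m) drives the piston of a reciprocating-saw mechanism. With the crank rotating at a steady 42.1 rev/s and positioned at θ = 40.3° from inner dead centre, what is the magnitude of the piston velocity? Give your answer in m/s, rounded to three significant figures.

3.00

ω = 2π·42.1 = 264.5 rad/s
For an in-line slider-crank, x = r cosθ + √(L² − r² sin²θ), so v = −rω sinθ·[1 + r cosθ/√(L² − r² sin²θ)].
With r = 0.0149 m, L = 0.0646 m, θ = 40.3°: √(L² − r² sin²θ) = 0.063877 m.
v = −0.0149·264.5·0.64679·[1 + 0.0149·0.76267/0.063877] = -3.0028 m/s.
|v| = 3.0028 m/s.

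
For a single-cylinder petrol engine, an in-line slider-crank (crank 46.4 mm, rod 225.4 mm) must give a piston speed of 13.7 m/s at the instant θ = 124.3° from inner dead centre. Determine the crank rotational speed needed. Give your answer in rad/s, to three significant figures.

For an in-line slider-crank, |v_piston| = rω|sinθ|·[1 + r cosθ/√(L² − r² sin²θ)].
With r = 0.0464 m, L = 0.2254 m, θ = 124.3°: the bracketed kinematic factor |dx/dθ| = 0.033819 m.
ω = v/|dx/dθ| = 13.7/0.033819 = 405.1 rad/s.

405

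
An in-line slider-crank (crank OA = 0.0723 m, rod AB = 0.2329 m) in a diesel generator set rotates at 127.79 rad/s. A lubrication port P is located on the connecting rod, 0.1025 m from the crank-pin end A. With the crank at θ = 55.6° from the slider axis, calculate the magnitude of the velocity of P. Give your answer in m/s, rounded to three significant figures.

ω = 127.8 rad/s.  Crank-pin speed |V_A| = rω = 9.2392 m/s, perpendicular to OA.
Rod angle: sinφ = −(r/L) sinθ ⇒ φ = -14.841°; ω_rod = −rω cosθ/√(L²−r²sin²θ) = -23.186 rad/s.
V_P = V_A + ω_rod × AP, with AP = 0.1025 m along the rod.
Components: V_Px = −rω sinθ − a·ω_rod·sinφ = -8.2321 m/s;  V_Py = rω cosθ + a·ω_rod·cosφ = +2.9226 m/s.
|V_P| = √(V_Px² + V_Py²) = 8.7355 m/s.

8.74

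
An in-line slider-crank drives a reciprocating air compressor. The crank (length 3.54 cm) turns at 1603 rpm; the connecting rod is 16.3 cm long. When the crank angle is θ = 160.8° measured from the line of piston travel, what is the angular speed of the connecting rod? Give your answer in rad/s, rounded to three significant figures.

34.5

ω = 167.9 rad/s (converted from 1603 rpm).
The rod makes angle φ with the slider axis where L sinφ = r sinθ; differentiating, L cosφ·φ̇ = r ω cosθ.
L cosφ = √(L² − r² sin²θ) = 0.16258 m.
|ω_rod| = r ω |cosθ| / √(L² − r² sin²θ) = 0.0354·167.9·0.94438/0.16258 = 34.517 rad/s.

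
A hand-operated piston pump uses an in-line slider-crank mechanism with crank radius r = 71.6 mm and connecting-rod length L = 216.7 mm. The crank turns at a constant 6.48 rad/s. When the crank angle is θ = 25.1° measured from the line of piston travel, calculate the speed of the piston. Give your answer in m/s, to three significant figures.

ω = 6.48 rad/s
For an in-line slider-crank, x = r cosθ + √(L² − r² sin²θ), so v = −rω sinθ·[1 + r cosθ/√(L² − r² sin²θ)].
With r = 0.0716 m, L = 0.2167 m, θ = 25.1°: √(L² − r² sin²θ) = 0.21456 m.
v = −0.0716·6.48·0.42420·[1 + 0.0716·0.90557/0.21456] = -0.25629 m/s.
|v| = 0.25629 m/s.

0.256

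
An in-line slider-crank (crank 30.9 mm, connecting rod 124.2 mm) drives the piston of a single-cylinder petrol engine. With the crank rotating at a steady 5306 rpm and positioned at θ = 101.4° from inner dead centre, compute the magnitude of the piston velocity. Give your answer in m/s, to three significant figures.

16.0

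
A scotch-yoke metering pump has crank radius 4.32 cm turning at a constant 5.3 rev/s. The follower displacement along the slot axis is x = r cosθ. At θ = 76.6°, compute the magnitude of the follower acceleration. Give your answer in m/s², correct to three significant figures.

11.1

ω = 33.3 rad/s (from 5.3 rev/s).
x = r cosθ ⇒ ẍ = −rω² cosθ (ω constant).
|a| = rω²|cosθ| = 0.0432·(33.3)²·|cos 76.6°| = 11.102 m/s².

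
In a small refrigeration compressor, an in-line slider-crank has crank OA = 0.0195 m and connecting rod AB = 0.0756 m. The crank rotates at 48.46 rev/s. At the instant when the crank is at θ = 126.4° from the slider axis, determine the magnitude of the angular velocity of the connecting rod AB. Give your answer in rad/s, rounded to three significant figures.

47.6

ω = 304.5 rad/s (converted from 48.46 rev/s).
The rod makes angle φ with the slider axis where L sinφ = r sinθ; differentiating, L cosφ·φ̇ = r ω cosθ.
L cosφ = √(L² − r² sin²θ) = 0.073953 m.
|ω_rod| = r ω |cosθ| / √(L² − r² sin²θ) = 0.0195·304.5·0.59342/0.073953 = 47.644 rad/s.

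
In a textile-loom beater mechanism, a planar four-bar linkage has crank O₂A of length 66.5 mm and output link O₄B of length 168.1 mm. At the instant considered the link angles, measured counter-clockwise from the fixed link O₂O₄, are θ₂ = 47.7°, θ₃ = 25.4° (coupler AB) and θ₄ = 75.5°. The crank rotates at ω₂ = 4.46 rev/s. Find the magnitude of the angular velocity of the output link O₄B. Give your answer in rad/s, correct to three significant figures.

ω₂ = 28.02 rad/s (from 4.46 rev/s).
Differentiating the loop-closure r₂e^{iθ₂}+r₃e^{iθ₃}=r₁+r₄e^{iθ₄} gives r₂ω₂e^{iθ₂}+r₃ω₃e^{iθ₃}=r₄ω₄e^{iθ₄}.
Eliminating the other unknown: ω₄ = r₂ω₂ sin(θ₂−θ₃) / [r₄ sin(θ₄−θ₃)].
Numerator sine = +0.37946; denominator sine = +0.76717.
Result = 0.0665·28.02·(+0.37946) / (0.1681·(+0.76717)) = +5.4833 rad/s; magnitude 5.4833 rad/s.

5.48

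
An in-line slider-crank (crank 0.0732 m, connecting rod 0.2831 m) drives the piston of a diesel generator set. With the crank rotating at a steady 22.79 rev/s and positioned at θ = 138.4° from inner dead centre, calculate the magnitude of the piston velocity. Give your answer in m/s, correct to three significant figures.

5.59

ω = 2π·22.8 = 143.2 rad/s
For an in-line slider-crank, x = r cosθ + √(L² − r² sin²θ), so v = −rω sinθ·[1 + r cosθ/√(L² − r² sin²θ)].
With r = 0.0732 m, L = 0.2831 m, θ = 138.4°: √(L² − r² sin²θ) = 0.2789 m.
v = −0.0732·143.2·0.66393·[1 + 0.0732·-0.74780/0.2789] = -5.5933 m/s.
|v| = 5.5933 m/s.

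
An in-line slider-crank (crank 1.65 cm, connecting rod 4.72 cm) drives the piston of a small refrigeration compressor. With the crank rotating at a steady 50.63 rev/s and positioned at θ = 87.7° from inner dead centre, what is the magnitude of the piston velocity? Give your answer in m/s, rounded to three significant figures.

ω = 2π·50.6 = 318.1 rad/s
For an in-line slider-crank, x = r cosθ + √(L² − r² sin²θ), so v = −rω sinθ·[1 + r cosθ/√(L² − r² sin²θ)].
With r = 0.0165 m, L = 0.0472 m, θ = 87.7°: √(L² − r² sin²θ) = 0.044227 m.
v = −0.0165·318.1·0.99919·[1 + 0.0165·0.04013/0.044227] = -5.3232 m/s.
|v| = 5.3232 m/s.

5.32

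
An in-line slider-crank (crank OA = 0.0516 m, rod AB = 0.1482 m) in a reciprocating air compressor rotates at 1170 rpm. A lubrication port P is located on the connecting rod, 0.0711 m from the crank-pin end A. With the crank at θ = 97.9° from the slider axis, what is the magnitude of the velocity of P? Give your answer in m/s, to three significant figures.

ω = 122.5 rad/s.  Crank-pin speed |V_A| = rω = 6.3221 m/s, perpendicular to OA.
Rod angle: sinφ = −(r/L) sinθ ⇒ φ = -20.174°; ω_rod = −rω cosθ/√(L²−r²sin²θ) = +6.2466 rad/s.
V_P = V_A + ω_rod × AP, with AP = 0.0711 m along the rod.
Components: V_Px = −rω sinθ − a·ω_rod·sinφ = -6.109 m/s;  V_Py = rω cosθ + a·ω_rod·cosφ = -0.45206 m/s.
|V_P| = √(V_Px² + V_Py²) = 6.1257 m/s.

6.13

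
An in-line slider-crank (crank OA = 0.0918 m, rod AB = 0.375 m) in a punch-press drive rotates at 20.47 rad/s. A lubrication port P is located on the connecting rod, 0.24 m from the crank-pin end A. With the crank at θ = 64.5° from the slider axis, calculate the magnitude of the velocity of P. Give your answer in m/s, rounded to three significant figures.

1.84

ω = 20.47 rad/s.  Crank-pin speed |V_A| = rω = 1.8791 m/s, perpendicular to OA.
Rod angle: sinφ = −(r/L) sinθ ⇒ φ = -12.765°; ω_rod = −rω cosθ/√(L²−r²sin²θ) = -2.212 rad/s.
V_P = V_A + ω_rod × AP, with AP = 0.24 m along the rod.
Components: V_Px = −rω sinθ − a·ω_rod·sinφ = -1.8134 m/s;  V_Py = rω cosθ + a·ω_rod·cosφ = +0.29124 m/s.
|V_P| = √(V_Px² + V_Py²) = 1.8366 m/s.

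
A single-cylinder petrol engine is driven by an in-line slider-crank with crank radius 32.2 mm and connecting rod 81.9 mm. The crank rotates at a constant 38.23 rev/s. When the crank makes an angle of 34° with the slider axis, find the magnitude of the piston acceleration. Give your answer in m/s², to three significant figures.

1850

ω = 2π·38.2 = 240.2 rad/s
x(θ) = r cosθ + √(L² − r² sin²θ); with ω constant, a = ω²·d²x/dθ².
d²x/dθ² = −r cosθ − r²(cos2θ)/√u − r⁴ sin²2θ/(4u^{3/2}),  u = L² − r² sin²θ = 0.00638339 m².
Substituting r = 0.0322 m, L = 0.0819 m, θ = 34°: d²x/dθ² = -0.032009 m.
a = ω²·d²x/dθ² = (240.2)²·(-0.032009) = -1846.9 m/s²;  |a| = 1846.9 m/s².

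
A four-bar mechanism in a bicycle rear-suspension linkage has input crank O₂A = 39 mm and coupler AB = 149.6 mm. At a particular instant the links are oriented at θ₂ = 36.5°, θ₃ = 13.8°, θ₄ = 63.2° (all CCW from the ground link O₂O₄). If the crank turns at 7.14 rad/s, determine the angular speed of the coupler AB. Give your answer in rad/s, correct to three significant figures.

1.10

ω₂ = 7.14 rad/s
Differentiating the loop-closure r₂e^{iθ₂}+r₃e^{iθ₃}=r₁+r₄e^{iθ₄} gives r₂ω₂e^{iθ₂}+r₃ω₃e^{iθ₃}=r₄ω₄e^{iθ₄}.
Eliminating the other unknown: ω₃ = r₂ω₂ sin(θ₄−θ₂) / [r₃ sin(θ₃−θ₄)].
Numerator sine = +0.44932; denominator sine = -0.75927.
Result = 0.039·7.14·(+0.44932) / (0.1496·(-0.75927)) = -1.1015 rad/s; magnitude 1.1015 rad/s.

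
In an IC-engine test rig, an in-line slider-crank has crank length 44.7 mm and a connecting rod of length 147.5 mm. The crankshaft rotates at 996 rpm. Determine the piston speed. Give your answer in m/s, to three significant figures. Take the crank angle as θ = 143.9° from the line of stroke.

2.06

ω = 2π·996/60 = 104.3 rad/s
For an in-line slider-crank, x = r cosθ + √(L² − r² sin²θ), so v = −rω sinθ·[1 + r cosθ/√(L² − r² sin²θ)].
With r = 0.0447 m, L = 0.1475 m, θ = 143.9°: √(L² − r² sin²θ) = 0.14513 m.
v = −0.0447·104.3·0.58920·[1 + 0.0447·-0.80799/0.14513] = -2.0634 m/s.
|v| = 2.0634 m/s.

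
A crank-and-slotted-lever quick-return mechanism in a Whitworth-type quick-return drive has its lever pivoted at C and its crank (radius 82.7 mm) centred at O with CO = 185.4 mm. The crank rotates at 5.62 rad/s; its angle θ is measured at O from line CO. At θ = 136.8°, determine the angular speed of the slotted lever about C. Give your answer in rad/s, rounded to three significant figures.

1.29

ω = 5.62 rad/s
Crank pin A relative to C: A = (d + r cosθ, r sinθ); lever angle φ = atan2(r sinθ, d + r cosθ).
Differentiating tanφ: φ̇ = rω(d cosθ + r)/(d² + r² + 2dr cosθ).
d² + r² + 2dr cosθ = |CA|² = 0.0188585 m²;  d cosθ + r = -0.052451 m.
|ω_lever| = |0.0827·5.62·-0.052451| / 0.0188585 = 1.2927 rad/s.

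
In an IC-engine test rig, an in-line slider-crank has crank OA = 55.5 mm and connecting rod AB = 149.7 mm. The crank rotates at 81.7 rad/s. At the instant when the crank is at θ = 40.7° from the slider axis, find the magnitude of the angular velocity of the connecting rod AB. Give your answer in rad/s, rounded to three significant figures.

ω = 81.7 rad/s
The rod makes angle φ with the slider axis where L sinφ = r sinθ; differentiating, L cosφ·φ̇ = r ω cosθ.
L cosφ = √(L² − r² sin²θ) = 0.14526 m.
|ω_rod| = r ω |cosθ| / √(L² − r² sin²θ) = 0.0555·81.7·0.75813/0.14526 = 23.666 rad/s.

23.7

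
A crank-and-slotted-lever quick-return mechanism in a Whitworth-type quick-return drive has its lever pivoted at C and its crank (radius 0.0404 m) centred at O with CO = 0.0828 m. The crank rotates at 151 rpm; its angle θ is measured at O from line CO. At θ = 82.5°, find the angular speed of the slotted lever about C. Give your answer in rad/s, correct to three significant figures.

3.49

ω = 15.81 rad/s (from 151 rpm).
Crank pin A relative to C: A = (d + r cosθ, r sinθ); lever angle φ = atan2(r sinθ, d + r cosθ).
Differentiating tanφ: φ̇ = rω(d cosθ + r)/(d² + r² + 2dr cosθ).
d² + r² + 2dr cosθ = |CA|² = 0.00936125 m²;  d cosθ + r = +0.051208 m.
|ω_lever| = |0.0404·15.81·+0.051208| / 0.00936125 = 3.4945 rad/s.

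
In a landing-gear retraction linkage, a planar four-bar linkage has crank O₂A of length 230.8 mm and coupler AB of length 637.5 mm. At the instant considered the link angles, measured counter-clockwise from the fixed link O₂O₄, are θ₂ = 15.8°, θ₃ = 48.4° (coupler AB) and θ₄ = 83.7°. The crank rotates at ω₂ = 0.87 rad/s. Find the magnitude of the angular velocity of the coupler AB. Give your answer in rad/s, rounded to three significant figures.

0.505

ω₂ = 0.87 rad/s
Differentiating the loop-closure r₂e^{iθ₂}+r₃e^{iθ₃}=r₁+r₄e^{iθ₄} gives r₂ω₂e^{iθ₂}+r₃ω₃e^{iθ₃}=r₄ω₄e^{iθ₄}.
Eliminating the other unknown: ω₃ = r₂ω₂ sin(θ₄−θ₂) / [r₃ sin(θ₃−θ₄)].
Numerator sine = +0.92653; denominator sine = -0.57786.
Result = 0.2308·0.87·(+0.92653) / (0.6375·(-0.57786)) = -0.50502 rad/s; magnitude 0.50502 rad/s.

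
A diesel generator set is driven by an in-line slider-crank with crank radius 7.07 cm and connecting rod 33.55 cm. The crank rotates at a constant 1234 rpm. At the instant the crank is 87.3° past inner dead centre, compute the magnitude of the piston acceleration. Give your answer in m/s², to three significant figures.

ω = 2π·1234/60 = 129.2 rad/s
x(θ) = r cosθ + √(L² − r² sin²θ); with ω constant, a = ω²·d²x/dθ².
d²x/dθ² = −r cosθ − r²(cos2θ)/√u − r⁴ sin²2θ/(4u^{3/2}),  u = L² − r² sin²θ = 0.107573 m².
Substituting r = 0.0707 m, L = 0.3355 m, θ = 87.3°: d²x/dθ² = +0.01184 m.
a = ω²·d²x/dθ² = (129.2)²·(+0.01184) = +197.72 m/s²;  |a| = 197.72 m/s².

198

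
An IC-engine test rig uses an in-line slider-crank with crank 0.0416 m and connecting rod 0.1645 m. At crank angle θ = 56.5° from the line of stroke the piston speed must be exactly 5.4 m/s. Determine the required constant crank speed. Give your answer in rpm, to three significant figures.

1300

For an in-line slider-crank, |v_piston| = rω|sinθ|·[1 + r cosθ/√(L² − r² sin²θ)].
With r = 0.0416 m, L = 0.1645 m, θ = 56.5°: the bracketed kinematic factor |dx/dθ| = 0.039643 m.
ω = v/|dx/dθ| = 5.4/0.039643 = 136.22 rad/s.
N = 60ω/(2π) = 1300.8 rpm.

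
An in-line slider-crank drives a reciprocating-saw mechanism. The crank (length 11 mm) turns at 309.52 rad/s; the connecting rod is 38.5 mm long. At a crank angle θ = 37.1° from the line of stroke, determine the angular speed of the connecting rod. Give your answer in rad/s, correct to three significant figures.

71.6

ω = 309.5 rad/s
The rod makes angle φ with the slider axis where L sinφ = r sinθ; differentiating, L cosφ·φ̇ = r ω cosθ.
L cosφ = √(L² − r² sin²θ) = 0.037924 m.
|ω_rod| = r ω |cosθ| / √(L² − r² sin²θ) = 0.011·309.5·0.79758/0.037924 = 71.605 rad/s.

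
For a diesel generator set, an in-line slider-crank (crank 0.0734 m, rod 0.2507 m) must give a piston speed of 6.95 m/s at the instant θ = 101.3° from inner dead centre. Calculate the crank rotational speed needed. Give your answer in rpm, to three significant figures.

981

For an in-line slider-crank, |v_piston| = rω|sinθ|·[1 + r cosθ/√(L² − r² sin²θ)].
With r = 0.0734 m, L = 0.2507 m, θ = 101.3°: the bracketed kinematic factor |dx/dθ| = 0.067666 m.
ω = v/|dx/dθ| = 6.95/0.067666 = 102.71 rad/s.
N = 60ω/(2π) = 980.81 rpm.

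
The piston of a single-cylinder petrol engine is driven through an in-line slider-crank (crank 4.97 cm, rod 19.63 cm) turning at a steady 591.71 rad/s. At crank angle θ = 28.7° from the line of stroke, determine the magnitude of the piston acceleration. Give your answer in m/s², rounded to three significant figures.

ω = 591.7 rad/s
x(θ) = r cosθ + √(L² − r² sin²θ); with ω constant, a = ω²·d²x/dθ².
d²x/dθ² = −r cosθ − r²(cos2θ)/√u − r⁴ sin²2θ/(4u^{3/2}),  u = L² − r² sin²θ = 0.0379641 m².
Substituting r = 0.0497 m, L = 0.1963 m, θ = 28.7°: d²x/dθ² = -0.050571 m.
a = ω²·d²x/dθ² = (591.7)²·(-0.050571) = -17706 m/s²;  |a| = 17706 m/s².

17700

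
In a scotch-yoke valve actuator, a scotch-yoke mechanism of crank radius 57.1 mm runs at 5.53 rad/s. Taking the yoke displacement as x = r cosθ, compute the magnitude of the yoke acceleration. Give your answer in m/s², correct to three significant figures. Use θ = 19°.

ω = 5.53 rad/s
x = r cosθ ⇒ ẍ = −rω² cosθ (ω constant).
|a| = rω²|cosθ| = 0.0571·(5.53)²·|cos 19°| = 1.651 m/s².

1.65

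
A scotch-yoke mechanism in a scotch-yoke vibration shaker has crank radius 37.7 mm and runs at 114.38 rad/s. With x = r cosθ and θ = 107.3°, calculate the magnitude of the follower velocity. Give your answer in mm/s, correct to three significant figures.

ω = 114.4 rad/s
x = r cosθ ⇒ ẋ = −rω sinθ.
|v| = rω|sinθ| = 0.0377·114.4·|sin 107.3°| = 4.117 m/s = 4117 mm/s.

4120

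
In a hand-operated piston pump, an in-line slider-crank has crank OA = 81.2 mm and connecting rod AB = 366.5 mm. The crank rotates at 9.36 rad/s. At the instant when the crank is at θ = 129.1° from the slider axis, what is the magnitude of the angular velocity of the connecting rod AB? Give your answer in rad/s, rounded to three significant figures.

1.33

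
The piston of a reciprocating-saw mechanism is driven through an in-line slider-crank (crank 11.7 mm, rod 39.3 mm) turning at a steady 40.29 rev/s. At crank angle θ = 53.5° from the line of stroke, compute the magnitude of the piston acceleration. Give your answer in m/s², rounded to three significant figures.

ω = 2π·40.3 = 253.1 rad/s
x(θ) = r cosθ + √(L² − r² sin²θ); with ω constant, a = ω²·d²x/dθ².
d²x/dθ² = −r cosθ − r²(cos2θ)/√u − r⁴ sin²2θ/(4u^{3/2}),  u = L² − r² sin²θ = 0.00145603 m².
Substituting r = 0.0117 m, L = 0.0393 m, θ = 53.5°: d²x/dθ² = -0.0059877 m.
a = ω²·d²x/dθ² = (253.1)²·(-0.0059877) = -383.72 m/s²;  |a| = 383.72 m/s².

384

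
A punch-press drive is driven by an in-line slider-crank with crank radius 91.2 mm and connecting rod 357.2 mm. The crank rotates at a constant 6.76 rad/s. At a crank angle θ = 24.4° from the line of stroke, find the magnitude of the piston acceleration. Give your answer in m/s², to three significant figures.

ω = 6.76 rad/s
x(θ) = r cosθ + √(L² − r² sin²θ); with ω constant, a = ω²·d²x/dθ².
d²x/dθ² = −r cosθ − r²(cos2θ)/√u − r⁴ sin²2θ/(4u^{3/2}),  u = L² − r² sin²θ = 0.126172 m².
Substituting r = 0.0912 m, L = 0.3572 m, θ = 24.4°: d²x/dθ² = -0.098697 m.
a = ω²·d²x/dθ² = (6.76)²·(-0.098697) = -4.5102 m/s²;  |a| = 4.5102 m/s².

4.51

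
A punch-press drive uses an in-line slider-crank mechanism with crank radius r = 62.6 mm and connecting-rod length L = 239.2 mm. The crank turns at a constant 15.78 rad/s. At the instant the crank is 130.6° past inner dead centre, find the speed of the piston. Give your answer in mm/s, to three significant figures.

620

ω = 15.78 rad/s
For an in-line slider-crank, x = r cosθ + √(L² − r² sin²θ), so v = −rω sinθ·[1 + r cosθ/√(L² − r² sin²θ)].
With r = 0.0626 m, L = 0.2392 m, θ = 130.6°: √(L² − r² sin²θ) = 0.23443 m.
v = −0.0626·15.78·0.75927·[1 + 0.0626·-0.65077/0.23443] = -0.61969 m/s.
|v| = 0.61969 m/s = 619.69 mm/s.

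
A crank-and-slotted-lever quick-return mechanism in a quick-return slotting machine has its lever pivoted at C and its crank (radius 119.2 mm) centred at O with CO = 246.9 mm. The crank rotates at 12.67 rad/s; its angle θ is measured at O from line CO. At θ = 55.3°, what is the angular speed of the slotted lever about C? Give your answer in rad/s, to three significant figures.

3.61

ω = 12.67 rad/s
Crank pin A relative to C: A = (d + r cosθ, r sinθ); lever angle φ = atan2(r sinθ, d + r cosθ).
Differentiating tanφ: φ̇ = rω(d cosθ + r)/(d² + r² + 2dr cosθ).
d² + r² + 2dr cosθ = |CA|² = 0.108677 m²;  d cosθ + r = +0.25976 m.
|ω_lever| = |0.1192·12.67·+0.25976| / 0.108677 = 3.6098 rad/s.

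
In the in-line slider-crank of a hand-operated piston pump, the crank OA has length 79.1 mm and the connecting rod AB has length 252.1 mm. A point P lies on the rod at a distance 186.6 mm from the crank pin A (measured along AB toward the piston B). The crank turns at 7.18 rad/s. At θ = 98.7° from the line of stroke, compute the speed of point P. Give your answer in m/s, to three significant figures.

0.541

ω = 7.18 rad/s.  Crank-pin speed |V_A| = rω = 0.56794 m/s, perpendicular to OA.
Rod angle: sinφ = −(r/L) sinθ ⇒ φ = -18.069°; ω_rod = −rω cosθ/√(L²−r²sin²θ) = +0.35844 rad/s.
V_P = V_A + ω_rod × AP, with AP = 0.1866 m along the rod.
Components: V_Px = −rω sinθ − a·ω_rod·sinφ = -0.54066 m/s;  V_Py = rω cosθ + a·ω_rod·cosφ = -0.02232 m/s.
|V_P| = √(V_Px² + V_Py²) = 0.54112 m/s.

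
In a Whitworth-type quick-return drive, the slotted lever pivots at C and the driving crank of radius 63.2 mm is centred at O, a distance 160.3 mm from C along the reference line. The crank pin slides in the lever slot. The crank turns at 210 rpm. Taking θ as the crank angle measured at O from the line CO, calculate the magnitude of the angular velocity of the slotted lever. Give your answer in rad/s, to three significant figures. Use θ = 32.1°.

5.90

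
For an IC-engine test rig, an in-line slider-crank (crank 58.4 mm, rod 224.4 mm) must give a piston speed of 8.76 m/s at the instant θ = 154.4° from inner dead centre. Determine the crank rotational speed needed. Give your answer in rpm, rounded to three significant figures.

For an in-line slider-crank, |v_piston| = rω|sinθ|·[1 + r cosθ/√(L² − r² sin²θ)].
With r = 0.0584 m, L = 0.2244 m, θ = 154.4°: the bracketed kinematic factor |dx/dθ| = 0.019274 m.
ω = v/|dx/dθ| = 8.76/0.019274 = 454.51 rad/s.
N = 60ω/(2π) = 4340.2 rpm.

4340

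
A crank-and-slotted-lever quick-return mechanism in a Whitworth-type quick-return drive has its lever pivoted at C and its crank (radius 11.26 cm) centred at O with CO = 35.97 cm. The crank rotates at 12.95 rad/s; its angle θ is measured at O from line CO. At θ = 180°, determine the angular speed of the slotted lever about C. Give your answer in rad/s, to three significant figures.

5.90

ω = 12.95 rad/s
Crank pin A relative to C: A = (d + r cosθ, r sinθ); lever angle φ = atan2(r sinθ, d + r cosθ).
Differentiating tanφ: φ̇ = rω(d cosθ + r)/(d² + r² + 2dr cosθ).
d² + r² + 2dr cosθ = |CA|² = 0.0610584 m²;  d cosθ + r = -0.2471 m.
|ω_lever| = |0.1126·12.95·-0.2471| / 0.0610584 = 5.9011 rad/s.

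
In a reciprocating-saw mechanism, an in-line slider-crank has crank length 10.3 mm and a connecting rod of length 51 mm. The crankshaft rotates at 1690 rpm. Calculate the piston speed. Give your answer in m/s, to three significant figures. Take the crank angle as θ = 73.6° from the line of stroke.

ω = 2π·1690/60 = 177 rad/s
For an in-line slider-crank, x = r cosθ + √(L² − r² sin²θ), so v = −rω sinθ·[1 + r cosθ/√(L² − r² sin²θ)].
With r = 0.0103 m, L = 0.051 m, θ = 73.6°: √(L² − r² sin²θ) = 0.050034 m.
v = −0.0103·177·0.95931·[1 + 0.0103·0.28234/0.050034] = -1.8503 m/s.
|v| = 1.8503 m/s.

1.85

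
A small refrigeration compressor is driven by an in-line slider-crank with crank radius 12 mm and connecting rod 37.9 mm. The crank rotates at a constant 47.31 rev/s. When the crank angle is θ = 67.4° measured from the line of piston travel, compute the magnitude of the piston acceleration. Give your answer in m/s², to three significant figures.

165

ω = 2π·47.3 = 297.3 rad/s
x(θ) = r cosθ + √(L² − r² sin²θ); with ω constant, a = ω²·d²x/dθ².
d²x/dθ² = −r cosθ − r²(cos2θ)/√u − r⁴ sin²2θ/(4u^{3/2}),  u = L² − r² sin²θ = 0.00131368 m².
Substituting r = 0.012 m, L = 0.0379 m, θ = 67.4°: d²x/dθ² = -0.0018669 m.
a = ω²·d²x/dθ² = (297.3)²·(-0.0018669) = -164.96 m/s²;  |a| = 164.96 m/s².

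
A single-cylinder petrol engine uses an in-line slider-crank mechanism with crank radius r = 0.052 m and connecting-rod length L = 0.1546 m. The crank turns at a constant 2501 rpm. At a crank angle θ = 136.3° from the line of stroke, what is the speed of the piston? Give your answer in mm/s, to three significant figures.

7060

ω = 2π·2501/60 = 261.9 rad/s
For an in-line slider-crank, x = r cosθ + √(L² − r² sin²θ), so v = −rω sinθ·[1 + r cosθ/√(L² − r² sin²θ)].
With r = 0.052 m, L = 0.1546 m, θ = 136.3°: √(L² − r² sin²θ) = 0.15037 m.
v = −0.052·261.9·0.69088·[1 + 0.052·-0.72297/0.15037] = -7.0567 m/s.
|v| = 7.0567 m/s = 7056.7 mm/s.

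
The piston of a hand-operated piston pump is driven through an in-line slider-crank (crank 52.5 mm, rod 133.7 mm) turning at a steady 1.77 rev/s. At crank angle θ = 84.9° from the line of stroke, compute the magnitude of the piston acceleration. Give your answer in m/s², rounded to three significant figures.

2.15

ω = 2π·1.77 = 11.12 rad/s
x(θ) = r cosθ + √(L² − r² sin²θ); with ω constant, a = ω²·d²x/dθ².
d²x/dθ² = −r cosθ − r²(cos2θ)/√u − r⁴ sin²2θ/(4u^{3/2}),  u = L² − r² sin²θ = 0.0151412 m².
Substituting r = 0.0525 m, L = 0.1337 m, θ = 84.9°: d²x/dθ² = +0.017347 m.
a = ω²·d²x/dθ² = (11.12)²·(+0.017347) = +2.1455 m/s²;  |a| = 2.1455 m/s².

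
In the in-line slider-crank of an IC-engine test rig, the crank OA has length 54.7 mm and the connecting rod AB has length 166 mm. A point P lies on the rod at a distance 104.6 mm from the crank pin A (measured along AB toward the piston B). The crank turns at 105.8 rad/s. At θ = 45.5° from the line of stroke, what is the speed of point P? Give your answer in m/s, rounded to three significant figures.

ω = 105.8 rad/s.  Crank-pin speed |V_A| = rω = 5.7873 m/s, perpendicular to OA.
Rod angle: sinφ = −(r/L) sinθ ⇒ φ = -13.593°; ω_rod = −rω cosθ/√(L²−r²sin²θ) = -25.14 rad/s.
V_P = V_A + ω_rod × AP, with AP = 0.1046 m along the rod.
Components: V_Px = −rω sinθ − a·ω_rod·sinφ = -4.7458 m/s;  V_Py = rω cosθ + a·ω_rod·cosφ = +1.5004 m/s.
|V_P| = √(V_Px² + V_Py²) = 4.9773 m/s.

4.98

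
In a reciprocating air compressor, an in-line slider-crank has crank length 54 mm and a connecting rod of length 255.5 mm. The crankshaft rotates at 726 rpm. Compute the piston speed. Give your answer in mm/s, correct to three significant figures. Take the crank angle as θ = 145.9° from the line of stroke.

ω = 2π·726/60 = 76.03 rad/s
For an in-line slider-crank, x = r cosθ + √(L² − r² sin²θ), so v = −rω sinθ·[1 + r cosθ/√(L² − r² sin²θ)].
With r = 0.054 m, L = 0.2555 m, θ = 145.9°: √(L² − r² sin²θ) = 0.2537 m.
v = −0.054·76.03·0.56064·[1 + 0.054·-0.82806/0.2537] = -1.896 m/s.
|v| = 1.896 m/s = 1896 mm/s.

1900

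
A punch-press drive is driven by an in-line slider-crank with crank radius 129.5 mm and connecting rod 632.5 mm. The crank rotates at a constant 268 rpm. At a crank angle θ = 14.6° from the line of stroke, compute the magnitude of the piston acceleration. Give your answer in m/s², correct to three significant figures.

117

ω = 2π·268/60 = 28.06 rad/s
x(θ) = r cosθ + √(L² − r² sin²θ); with ω constant, a = ω²·d²x/dθ².
d²x/dθ² = −r cosθ − r²(cos2θ)/√u − r⁴ sin²2θ/(4u^{3/2}),  u = L² − r² sin²θ = 0.398991 m².
Substituting r = 0.1295 m, L = 0.6325 m, θ = 14.6°: d²x/dθ² = -0.14856 m.
a = ω²·d²x/dθ² = (28.06)²·(-0.14856) = -117.01 m/s²;  |a| = 117.01 m/s².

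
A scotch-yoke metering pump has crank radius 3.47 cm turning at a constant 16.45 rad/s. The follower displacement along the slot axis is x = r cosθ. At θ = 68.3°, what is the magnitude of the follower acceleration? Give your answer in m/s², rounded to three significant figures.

3.47

ω = 16.45 rad/s
x = r cosθ ⇒ ẍ = −rω² cosθ (ω constant).
|a| = rω²|cosθ| = 0.0347·(16.45)²·|cos 68.3°| = 3.4719 m/s².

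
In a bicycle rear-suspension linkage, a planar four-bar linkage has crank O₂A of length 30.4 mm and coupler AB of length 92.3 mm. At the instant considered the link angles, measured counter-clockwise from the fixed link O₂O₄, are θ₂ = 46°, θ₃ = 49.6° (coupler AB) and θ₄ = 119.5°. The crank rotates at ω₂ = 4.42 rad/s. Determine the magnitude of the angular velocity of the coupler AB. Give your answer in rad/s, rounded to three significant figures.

ω₂ = 4.42 rad/s
Differentiating the loop-closure r₂e^{iθ₂}+r₃e^{iθ₃}=r₁+r₄e^{iθ₄} gives r₂ω₂e^{iθ₂}+r₃ω₃e^{iθ₃}=r₄ω₄e^{iθ₄}.
Eliminating the other unknown: ω₃ = r₂ω₂ sin(θ₄−θ₂) / [r₃ sin(θ₃−θ₄)].
Numerator sine = +0.95882; denominator sine = -0.93909.
Result = 0.0304·4.42·(+0.95882) / (0.0923·(-0.93909)) = -1.4864 rad/s; magnitude 1.4864 rad/s.

1.49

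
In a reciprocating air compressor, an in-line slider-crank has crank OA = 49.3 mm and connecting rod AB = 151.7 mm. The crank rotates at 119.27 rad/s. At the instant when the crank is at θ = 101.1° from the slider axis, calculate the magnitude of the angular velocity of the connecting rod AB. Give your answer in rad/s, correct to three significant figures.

ω = 119.3 rad/s
The rod makes angle φ with the slider axis where L sinφ = r sinθ; differentiating, L cosφ·φ̇ = r ω cosθ.
L cosφ = √(L² − r² sin²θ) = 0.14378 m.
|ω_rod| = r ω |cosθ| / √(L² − r² sin²θ) = 0.0493·119.3·0.19252/0.14378 = 7.8734 rad/s.

7.87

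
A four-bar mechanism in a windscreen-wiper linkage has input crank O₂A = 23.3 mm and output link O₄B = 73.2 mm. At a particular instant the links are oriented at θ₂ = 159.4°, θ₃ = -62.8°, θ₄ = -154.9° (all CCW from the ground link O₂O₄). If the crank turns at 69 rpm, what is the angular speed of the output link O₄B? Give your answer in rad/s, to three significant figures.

1.55

ω₂ = 7.226 rad/s (from 69 rpm).
Differentiating the loop-closure r₂e^{iθ₂}+r₃e^{iθ₃}=r₁+r₄e^{iθ₄} gives r₂ω₂e^{iθ₂}+r₃ω₃e^{iθ₃}=r₄ω₄e^{iθ₄}.
Eliminating the other unknown: ω₄ = r₂ω₂ sin(θ₂−θ₃) / [r₄ sin(θ₄−θ₃)].
Numerator sine = -0.67172; denominator sine = -0.99933.
Result = 0.0233·7.226·(-0.67172) / (0.0732·(-0.99933)) = +1.546 rad/s; magnitude 1.546 rad/s.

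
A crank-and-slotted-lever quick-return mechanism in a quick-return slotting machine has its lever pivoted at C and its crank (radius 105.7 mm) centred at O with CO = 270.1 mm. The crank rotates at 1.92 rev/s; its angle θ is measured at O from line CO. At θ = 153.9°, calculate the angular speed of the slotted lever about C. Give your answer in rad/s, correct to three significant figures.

5.31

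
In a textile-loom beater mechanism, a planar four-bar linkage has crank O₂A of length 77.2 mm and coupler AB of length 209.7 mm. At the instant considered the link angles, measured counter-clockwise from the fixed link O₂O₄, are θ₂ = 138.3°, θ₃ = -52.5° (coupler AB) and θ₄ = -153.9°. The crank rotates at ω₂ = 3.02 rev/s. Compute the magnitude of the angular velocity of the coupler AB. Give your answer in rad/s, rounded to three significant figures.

ω₂ = 18.98 rad/s (from 3.02 rev/s).
Differentiating the loop-closure r₂e^{iθ₂}+r₃e^{iθ₃}=r₁+r₄e^{iθ₄} gives r₂ω₂e^{iθ₂}+r₃ω₃e^{iθ₃}=r₄ω₄e^{iθ₄}.
Eliminating the other unknown: ω₃ = r₂ω₂ sin(θ₄−θ₂) / [r₃ sin(θ₃−θ₄)].
Numerator sine = +0.92587; denominator sine = +0.98027.
Result = 0.0772·18.98·(+0.92587) / (0.2097·(+0.98027)) = +6.598 rad/s; magnitude 6.598 rad/s.

6.60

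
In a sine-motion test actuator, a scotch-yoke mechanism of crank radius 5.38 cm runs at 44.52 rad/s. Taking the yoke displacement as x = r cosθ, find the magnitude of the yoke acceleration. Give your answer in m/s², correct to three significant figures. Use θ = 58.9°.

ω = 44.52 rad/s
x = r cosθ ⇒ ẍ = −rω² cosθ (ω constant).
|a| = rω²|cosθ| = 0.0538·(44.52)²·|cos 58.9°| = 55.08 m/s².

55.1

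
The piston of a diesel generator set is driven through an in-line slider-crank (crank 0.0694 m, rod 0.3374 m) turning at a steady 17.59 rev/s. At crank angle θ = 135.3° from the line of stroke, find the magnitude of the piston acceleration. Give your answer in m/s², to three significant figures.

599

ω = 2π·17.6 = 110.5 rad/s
x(θ) = r cosθ + √(L² − r² sin²θ); with ω constant, a = ω²·d²x/dθ².
d²x/dθ² = −r cosθ − r²(cos2θ)/√u − r⁴ sin²2θ/(4u^{3/2}),  u = L² − r² sin²θ = 0.111456 m².
Substituting r = 0.0694 m, L = 0.3374 m, θ = 135.3°: d²x/dθ² = +0.049023 m.
a = ω²·d²x/dθ² = (110.5)²·(+0.049023) = +598.81 m/s²;  |a| = 598.81 m/s².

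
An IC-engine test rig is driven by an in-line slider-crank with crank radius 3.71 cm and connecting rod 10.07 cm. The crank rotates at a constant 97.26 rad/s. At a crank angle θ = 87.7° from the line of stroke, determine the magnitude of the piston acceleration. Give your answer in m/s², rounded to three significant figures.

ω = 97.26 rad/s
x(θ) = r cosθ + √(L² − r² sin²θ); with ω constant, a = ω²·d²x/dθ².
d²x/dθ² = −r cosθ − r²(cos2θ)/√u − r⁴ sin²2θ/(4u^{3/2}),  u = L² − r² sin²θ = 0.0087663 m².
Substituting r = 0.0371 m, L = 0.1007 m, θ = 87.7°: d²x/dθ² = +0.013161 m.
a = ω²·d²x/dθ² = (97.26)²·(+0.013161) = +124.49 m/s²;  |a| = 124.49 m/s².

124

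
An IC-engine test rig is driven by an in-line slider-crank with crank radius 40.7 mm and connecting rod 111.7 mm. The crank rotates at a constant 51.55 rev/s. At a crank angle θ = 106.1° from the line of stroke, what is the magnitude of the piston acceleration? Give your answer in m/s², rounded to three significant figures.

2570

ω = 2π·51.5 = 323.9 rad/s
x(θ) = r cosθ + √(L² − r² sin²θ); with ω constant, a = ω²·d²x/dθ².
d²x/dθ² = −r cosθ − r²(cos2θ)/√u − r⁴ sin²2θ/(4u^{3/2}),  u = L² − r² sin²θ = 0.0109478 m².
Substituting r = 0.0407 m, L = 0.1117 m, θ = 106.1°: d²x/dθ² = +0.024513 m.
a = ω²·d²x/dθ² = (323.9)²·(+0.024513) = +2571.7 m/s²;  |a| = 2571.7 m/s².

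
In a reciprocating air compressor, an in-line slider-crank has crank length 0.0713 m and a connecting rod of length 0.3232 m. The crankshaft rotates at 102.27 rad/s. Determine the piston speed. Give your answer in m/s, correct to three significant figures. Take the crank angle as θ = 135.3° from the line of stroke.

4.31

ω = 102.3 rad/s
For an in-line slider-crank, x = r cosθ + √(L² − r² sin²θ), so v = −rω sinθ·[1 + r cosθ/√(L² − r² sin²θ)].
With r = 0.0713 m, L = 0.3232 m, θ = 135.3°: √(L² − r² sin²θ) = 0.31929 m.
v = −0.0713·102.3·0.70339·[1 + 0.0713·-0.71080/0.31929] = -4.3149 m/s.
|v| = 4.3149 m/s.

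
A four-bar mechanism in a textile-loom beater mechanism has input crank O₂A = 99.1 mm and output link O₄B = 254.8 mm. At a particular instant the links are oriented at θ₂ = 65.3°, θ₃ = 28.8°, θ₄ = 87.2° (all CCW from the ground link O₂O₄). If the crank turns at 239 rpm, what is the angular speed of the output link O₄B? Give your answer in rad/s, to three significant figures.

ω₂ = 25.03 rad/s (from 239 rpm).
Differentiating the loop-closure r₂e^{iθ₂}+r₃e^{iθ₃}=r₁+r₄e^{iθ₄} gives r₂ω₂e^{iθ₂}+r₃ω₃e^{iθ₃}=r₄ω₄e^{iθ₄}.
Eliminating the other unknown: ω₄ = r₂ω₂ sin(θ₂−θ₃) / [r₄ sin(θ₄−θ₃)].
Numerator sine = +0.59482; denominator sine = +0.85173.
Result = 0.0991·25.03·(+0.59482) / (0.2548·(+0.85173)) = +6.7981 rad/s; magnitude 6.7981 rad/s.

6.80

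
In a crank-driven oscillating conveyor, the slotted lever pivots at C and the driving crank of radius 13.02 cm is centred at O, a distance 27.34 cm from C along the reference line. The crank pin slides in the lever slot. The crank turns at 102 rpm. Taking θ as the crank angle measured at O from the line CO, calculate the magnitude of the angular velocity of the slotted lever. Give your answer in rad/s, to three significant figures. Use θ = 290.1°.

ω = 10.68 rad/s (from 102 rpm).
Crank pin A relative to C: A = (d + r cosθ, r sinθ); lever angle φ = atan2(r sinθ, d + r cosθ).
Differentiating tanφ: φ̇ = rω(d cosθ + r)/(d² + r² + 2dr cosθ).
d² + r² + 2dr cosθ = |CA|² = 0.116166 m²;  d cosθ + r = +0.22416 m.
|ω_lever| = |0.1302·10.68·+0.22416| / 0.116166 = 2.6836 rad/s.

2.68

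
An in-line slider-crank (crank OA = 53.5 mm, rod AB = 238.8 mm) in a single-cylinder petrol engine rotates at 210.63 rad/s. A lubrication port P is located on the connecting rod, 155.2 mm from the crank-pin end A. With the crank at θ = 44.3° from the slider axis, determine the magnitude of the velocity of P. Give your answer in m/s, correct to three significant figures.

9.15

ω = 210.6 rad/s.  Crank-pin speed |V_A| = rω = 11.269 m/s, perpendicular to OA.
Rod angle: sinφ = −(r/L) sinθ ⇒ φ = -9.002°; ω_rod = −rω cosθ/√(L²−r²sin²θ) = -34.194 rad/s.
V_P = V_A + ω_rod × AP, with AP = 0.1552 m along the rod.
Components: V_Px = −rω sinθ − a·ω_rod·sinφ = -8.7006 m/s;  V_Py = rω cosθ + a·ω_rod·cosφ = +2.8234 m/s.
|V_P| = √(V_Px² + V_Py²) = 9.1473 m/s.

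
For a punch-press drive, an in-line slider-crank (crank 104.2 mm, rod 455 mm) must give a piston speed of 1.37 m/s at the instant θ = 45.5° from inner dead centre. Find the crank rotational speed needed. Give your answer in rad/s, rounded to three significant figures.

15.9

For an in-line slider-crank, |v_piston| = rω|sinθ|·[1 + r cosθ/√(L² − r² sin²θ)].
With r = 0.1042 m, L = 0.455 m, θ = 45.5°: the bracketed kinematic factor |dx/dθ| = 0.086413 m.
ω = v/|dx/dθ| = 1.37/0.086413 = 15.854 rad/s.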